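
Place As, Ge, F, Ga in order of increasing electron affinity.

EA tends to increase across a period and decrease down a group, though the pattern is less regular than for IE or radius.
Neither a single period nor a single group — weigh both effects.
As > Ga: As lies to the right of Ga in period 4, so the across-period effect alone puts As higher.
Ge > As: this pair runs against the simple trend — see the exception note.
F > Ge: relative to Ge, both the across-period and down-group shifts push F's electron affinity up.
Note the exception: Ge has a higher electron affinity than As, contrary to the simple trend — adding an electron to As's half-filled 4p³ is unfavourable, so Ge (4p²) has the more exothermic EA.
Tabulated electron affinity (kJ/mol): F 328, Ga 29, Ge 119, As 78.
So from lowest to highest: Ga < As < Ge < F.

Ga, As, Ge, F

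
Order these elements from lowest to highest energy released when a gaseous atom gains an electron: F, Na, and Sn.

Na < Sn < F

Adding an electron releases more energy for atoms nearer the top right (short of the noble gases).
Here both period and group differ, so the two effects have to be weighed against each other.
Sn > Na: the two effects oppose for this pair; the across-period effect wins (107 vs 53 kJ/mol).
F > Sn: relative to Sn, both the across-period and down-group shifts push F's electron affinity up.
Tabulated electron affinity (kJ/mol): F 328, Na 53, Sn 107.
So from lowest to highest: Na < Sn < F.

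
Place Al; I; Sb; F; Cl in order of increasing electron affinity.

Al, Sb, I, F, Cl

EA tends to increase across a period and decrease down a group, though the pattern is less regular than for IE or radius.
Neither a single period nor a single group — weigh both effects.
Sb > Al: period and group pull opposite ways; the across-period shift dominates (103 vs 42 kJ/mol).
I > Sb: I lies to the right of Sb in period 5, so the across-period effect alone puts I higher.
F > I: they share group 17; the group trend gives F the larger value.
Cl > F: this pair runs against the simple trend — see the exception note.
Note the exception: Cl has a higher electron affinity than F, contrary to the simple trend — F's small 2p subshell makes the incoming electron feel strong e⁻–e⁻ repulsion, so Cl actually releases more energy on gaining an electron.
Tabulated electron affinity (kJ/mol): F 328, Al 42, Cl 349, Sb 103, I 295.
So from lowest to highest: Al < Sb < I < F < Cl.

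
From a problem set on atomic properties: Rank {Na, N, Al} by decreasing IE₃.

Na > N > Al

Consider each +2 ion: Na²⁺ is already 1 electron into the core; N²⁺ still has 3 valence electrons; Al²⁺ still has 1 valence electron.
Pulling an electron out of a noble-gas core costs far more than removing a remaining valence electron, so Na sits at the high end of IE_3.
Valence configurations: N²⁺ [He]2s²2p¹, Al²⁺ [Ne]3s¹.
The numbers (kJ/mol): Na 6910, N 4578, Al 2745.
Putting it together, IE_3: Al < N < Na.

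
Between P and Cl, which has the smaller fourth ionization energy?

IE_4 is the cost of taking one more electron from the +3 cation: P³⁺ still has 2 valence electrons; Cl³⁺ still has 4 valence electrons.
All are still removing valence electrons, so compare the +3 ions as you would atoms: IE_4 generally rises across a period (higher Z_eff) and falls down a group (larger shell), subject to the usual subshell exceptions.
Valence configurations: P³⁺ [Ne]3s², Cl³⁺ [Ne]3s²3p².
Tabulated IE_4 (kJ/mol): P 4964, Cl 5159.
Overall IE_4 order: P < Cl.

P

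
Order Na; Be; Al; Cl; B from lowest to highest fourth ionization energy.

After 3 electrons have been removed, what remains? Na³⁺ is already 2 electrons into the core; Be³⁺ is already 1 electron into the core; Al³⁺ is the bare [Ne] core; Cl³⁺ still has 4 valence electrons; B³⁺ is the bare [He] core.
Pulling an electron out of a noble-gas core costs far more than removing a remaining valence electron, so Na, Al, Be and B sit at the high end of IE_4.
Approximate IE_4 values (kJ/mol): Na 9543, Be 21007, Al 11577, Cl 5159, B 25026.
So the fourth ionization energies run Cl < Na < Al < Be < B.

Cl, Na, Al, Be, B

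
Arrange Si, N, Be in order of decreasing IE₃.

The third ionization energy removes an electron from the +2 ion. For each element: Si²⁺ still has 2 valence electrons; N²⁺ still has 3 valence electrons; Be²⁺ is the bare [He] core.
Pulling an electron out of a noble-gas core costs far more than removing a remaining valence electron, so Be sits at the high end of IE_3.
Valence configurations: Si²⁺ [Ne]3s², N²⁺ [He]2s²2p¹.
Approximate IE_3 values (kJ/mol): Si 3232, N 4578, Be 14849.
Overall IE_3 order: Si < N < Be.

Be, N, Si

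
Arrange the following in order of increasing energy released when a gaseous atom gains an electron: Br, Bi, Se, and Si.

Electron affinity generally becomes more exothermic across a period toward the halogens and less exothermic down a group.
Here both period and group differ, so the two effects have to be weighed against each other.
Si > Bi: the two effects oppose for this pair; the down-group effect wins (134 vs 91 kJ/mol).
Se > Si: the two effects oppose for this pair; the across-period effect wins (195 vs 134 kJ/mol).
Br > Se: Br lies to the right of Se in period 4, so the across-period effect alone puts Br higher.
Approximate values (kJ/mol): Si 134, Se 195, Br 325, Bi 91.
So from lowest to highest: Bi < Si < Se < Br.

Bi < Si < Se < Br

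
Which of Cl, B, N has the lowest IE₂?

IE_2 is the cost of taking one more electron from the +1 cation: Cl⁺ still has 6 valence electrons; B⁺ still has 2 valence electrons; N⁺ still has 4 valence electrons.
All are still removing valence electrons, so compare the +1 ions as you would atoms: IE_2 generally rises across a period (higher Z_eff) and falls down a group (larger shell), subject to the usual subshell exceptions.
Valence configurations: Cl⁺ [Ne]3s²3p⁴, B⁺ [He]2s², N⁺ [He]2s²2p².
Approximate IE_2 values (kJ/mol): Cl 2298, B 2427, N 2856.
Hence IE_2: Cl < B < N.

Cl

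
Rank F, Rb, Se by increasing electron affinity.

F is in period 2, group 17; Se is in period 4, group 16; Rb is in period 5, group 1.
EA tends to increase across a period and decrease down a group, though the pattern is less regular than for IE or radius.
Here both period and group differ, so the two effects have to be weighed against each other.
Se > Rb: relative to Rb, both the across-period and down-group shifts push Se's electron affinity up.
F > Se: relative to Se, both the across-period and down-group shifts push F's electron affinity up.
Tabulated electron affinity (kJ/mol): F 328, Se 195, Rb 47.
So from lowest to highest: Rb < Se < F.

Rb < Se < F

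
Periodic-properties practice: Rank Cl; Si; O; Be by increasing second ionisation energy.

The second ionization energy removes an electron from the +1 ion. For each element: Cl⁺ still has 6 valence electrons; Si⁺ still has 3 valence electrons; O⁺ still has 5 valence electrons; Be⁺ still has 1 valence electron.
All are still removing valence electrons, so compare the +1 ions as you would atoms: IE_2 generally rises across a period (higher Z_eff) and falls down a group (larger shell), subject to the usual subshell exceptions.
Valence configurations: Cl⁺ [Ne]3s²3p⁴, Si⁺ [Ne]3s²3p¹, O⁺ [He]2s²2p³, Be⁺ [He]2s¹.
Approximate IE_2 values (kJ/mol): Cl 2298, Si 1577, O 3388, Be 1757.
So the second ionization energies run Si < Be < Cl < O.

Si, Be, Cl, O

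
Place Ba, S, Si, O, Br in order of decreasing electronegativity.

O > Br > S > Si > Ba

O is in period 2, group 16; Si is in period 3, group 14; S is in period 3, group 16; Br is in period 4, group 17; Ba is in period 6, group 2.
Electronegativity increases across a period and decreases down a group, tracking effective nuclear charge and atomic size.
Here both period and group differ, so the two effects have to be weighed against each other.
Si > Ba: both effects reinforce here, so Si is clearly the higher of the two.
S > Si: both are in period 3; the period trend gives S the larger value.
Br > S: period and group pull opposite ways; the across-period shift dominates (2.96 vs 2.58).
O > Br: period and group pull opposite ways; the down-group shift dominates (3.44 vs 2.96).
Approximate values (Pauling): O 3.44, Si 1.90, S 2.58, Br 2.96, Ba 0.89.
So from highest to lowest: O > Br > S > Si > Ba.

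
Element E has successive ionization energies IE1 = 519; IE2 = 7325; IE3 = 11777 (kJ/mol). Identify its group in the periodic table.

Look for the largest jump between consecutive ionization energies: IE2/IE1 ≈ 14.1, far larger than any earlier ratio.
That jump marks the point where a core electron is being removed. So the atom has 1 valence electron.
A main-group element with 1 valence electron is in group 1.

Group 1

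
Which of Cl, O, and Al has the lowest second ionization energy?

Al

After 1 electron has been removed, what remains? Cl⁺ still has 6 valence electrons; O⁺ still has 5 valence electrons; Al⁺ still has 2 valence electrons.
All are still removing valence electrons, so compare the +1 ions as you would atoms: IE_2 generally rises across a period (higher Z_eff) and falls down a group (larger shell), subject to the usual subshell exceptions.
Valence configurations: Cl⁺ [Ne]3s²3p⁴, O⁺ [He]2s²2p³, Al⁺ [Ne]3s².
Tabulated IE_2 (kJ/mol): Cl 2298, O 3388, Al 1817.
Putting it together, IE_2: Al < Cl < O.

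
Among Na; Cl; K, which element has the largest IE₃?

Consider each +2 ion: Na²⁺ is already 1 electron into the core; Cl²⁺ still has 5 valence electrons; K²⁺ is already 1 electron into the core.
Core electrons are held far more tightly than valence electrons, so K and Na top the IE_3 order.
Approximate IE_3 values (kJ/mol): Na 6910, Cl 3822, K 4420.
Putting it together, IE_3: Cl < K < Na.

Na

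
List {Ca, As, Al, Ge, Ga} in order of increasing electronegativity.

Atoms toward the upper right of the periodic table pull bonding electrons most strongly.
These span different periods and groups, so the two trends combine.
Al > Ca: both effects reinforce here, so Al is clearly the higher of the two.
Ga > Al: this pair runs against the simple trend — see the exception note.
Ge > Ga: both are in period 4; the period trend gives Ge the larger value.
As > Ge: both are in period 4; the period trend gives As the larger value.
Note the exception: Ga has a higher electronegativity than Al, contrary to the simple trend — poor shielding by filled d (and f) subshells raises the heavier element's effective nuclear charge more than the simple down-group trend predicts.
For reference (Pauling): Al 1.61, Ca 1.00, Ga 1.81, Ge 2.01, As 2.18.
So from lowest to highest: Ca < Al < Ga < Ge < As.

Ca < Al < Ga < Ge < As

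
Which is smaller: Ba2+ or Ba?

Forming Ba2+ removes 2 electrons from Ba. Fewer electrons for the same nuclear charge means less shielding and a higher Z_eff on the remaining electrons, and for main-group metals the entire outer shell is lost.
A cation is smaller than its parent atom: Ba2+ < Ba.

Ba2+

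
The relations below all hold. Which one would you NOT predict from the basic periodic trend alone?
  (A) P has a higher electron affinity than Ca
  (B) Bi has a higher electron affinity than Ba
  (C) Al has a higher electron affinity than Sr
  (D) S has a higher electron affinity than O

The general trend: electron affinity increases across a period and decreases down a group.
(A) P (period 3, group 15) vs Ca (period 4, group 2): the stated order agrees with the simple trend.
(B) Bi (period 6, group 15) vs Ba (period 6, group 2): the stated order agrees with the simple trend.
(C) Al (period 3, group 13) vs Sr (period 5, group 2): the stated order agrees with the simple trend.
(D) S (period 3, group 16) vs O (period 2, group 16): the stated order contradicts the simple trend.
The exception is (D): the compact 2p subshell of O repels the added electron more than S's larger 3p does.

(D)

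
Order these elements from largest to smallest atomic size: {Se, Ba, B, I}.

Ba, I, Se, B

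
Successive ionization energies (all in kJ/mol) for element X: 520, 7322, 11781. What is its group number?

Look for the largest jump between consecutive ionization energies: IE2/IE1 ≈ 14.1, far larger than any earlier ratio.
That jump marks the point where a core electron is being removed. So the atom has 1 valence electron.
A main-group element with 1 valence electron is in group 1.

Group 1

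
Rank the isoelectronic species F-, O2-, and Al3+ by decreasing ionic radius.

All of these have 10 electrons, so size is governed by nuclear charge alone: the more protons, the stronger the pull on the same electron cloud, and the smaller the ion.
Nuclear charges: Al3+ (Z=13), F- (Z=9), O2- (Z=8).
Largest to smallest: O2- > F- > Al3+.

O2- > F- > Al3+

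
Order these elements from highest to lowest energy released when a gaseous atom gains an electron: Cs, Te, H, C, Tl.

EA tends to increase across a period and decrease down a group, though the pattern is less regular than for IE or radius.
Here both period and group differ, so the two effects have to be weighed against each other.
Cs > Tl: this pair runs against the simple trend — see the exception note.
H > Cs: they share group 1; the group trend gives H the larger value.
C > H: period and group pull opposite ways; the across-period shift dominates (122 vs 73 kJ/mol).
Te > C: period and group pull opposite ways; the across-period shift dominates (190 vs 122 kJ/mol).
Note the exception: Cs has a higher electron affinity than Tl, contrary to the simple trend — Tl's ns²np¹ configuration gives only a small electron affinity — the sparsely filled np subshell binds an added electron weakly.
Approximate values (kJ/mol): H 73, C 122, Te 190, Cs 46, Tl 19.
So from highest to lowest: Te > C > H > Cs > Tl.

Te > C > H > Cs > Tl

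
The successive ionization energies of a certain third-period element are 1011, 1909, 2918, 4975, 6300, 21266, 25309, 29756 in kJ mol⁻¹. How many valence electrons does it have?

5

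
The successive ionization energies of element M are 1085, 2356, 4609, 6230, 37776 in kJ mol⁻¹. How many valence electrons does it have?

4

Look for the largest jump between consecutive ionization energies: IE5/IE4 ≈ 6.1, far larger than any earlier ratio.
That jump marks the point where a core electron is being removed. So the atom has 4 valence electrons.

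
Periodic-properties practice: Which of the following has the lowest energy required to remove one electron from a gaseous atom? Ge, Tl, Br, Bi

Ge is in period 4, group 14; Br is in period 4, group 17; Tl is in period 6, group 13; Bi is in period 6, group 15.
IE₁ increases left→right with effective nuclear charge and decreases top→bottom as the valence shell moves farther out.
Here both period and group differ, so the two effects have to be weighed against each other.
Bi > Tl: both are in period 6; the period trend gives Bi the larger value.
Ge > Bi: the two effects oppose for this pair; the down-group effect wins (762 vs 703 kJ/mol).
Br > Ge: both are in period 4; the period trend gives Br the larger value.
Tabulated first ionization energy (kJ/mol): Ge 762, Br 1140, Tl 589, Bi 703.
The lowest energy required to remove one electron from a gaseous atom among these belongs to Tl.

Tl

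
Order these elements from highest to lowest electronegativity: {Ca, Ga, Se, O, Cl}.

O > Cl > Se > Ga > Ca

Atoms toward the upper right of the periodic table pull bonding electrons most strongly.
These span different periods and groups, so the two trends combine.
Ga > Ca: Ga lies to the right of Ca in period 4, so the across-period effect alone puts Ga higher.
Se > Ga: both are in period 4; the period trend gives Se the larger value.
Cl > Se: both effects reinforce here, so Cl is clearly the higher of the two.
O > Cl: the two effects oppose for this pair; the down-group effect wins (3.44 vs 3.16).
For reference (Pauling): O 3.44, Cl 3.16, Ca 1.00, Ga 1.81, Se 2.55.
So from highest to lowest: O > Cl > Se > Ga > Ca.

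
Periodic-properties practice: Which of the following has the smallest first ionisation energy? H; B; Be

H is in period 1, group 1; Be is in period 2, group 2; B is in period 2, group 13.
First ionization energy rises across a period (greater Z_eff holds electrons more tightly) and falls down a group (valence electrons are farther from the nucleus).
Neither a single period nor a single group — weigh both effects.
Be > B: this pair runs against the simple trend — see the exception note.
H > Be: period and group pull opposite ways; the down-group shift dominates (1312 vs 900 kJ/mol).
Note the exception: Be has a higher first ionization energy than B, contrary to the simple trend — removing B's lone 2p electron is easier than breaking Be's filled 2s².
For reference (kJ/mol): H 1312, Be 900, B 801.
The smallest first ionisation energy among these belongs to B.

B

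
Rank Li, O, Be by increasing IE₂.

Consider each +1 ion: Li⁺ is the bare [He] core; O⁺ still has 5 valence electrons; Be⁺ still has 1 valence electron.
Breaking into a closed-shell core is much more expensive than removing a leftover valence electron — Li has the largest IE_2 here.
Valence configurations: O⁺ [He]2s²2p³, Be⁺ [He]2s¹.
Approximate IE_2 values (kJ/mol): Li 7298, O 3388, Be 1757.
Overall IE_2 order: Be < O < Li.

Be, O, Li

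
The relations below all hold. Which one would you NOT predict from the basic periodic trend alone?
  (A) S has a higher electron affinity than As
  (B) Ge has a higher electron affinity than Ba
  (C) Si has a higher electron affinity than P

(C)

The general trend: electron affinity increases across a period and decreases down a group.
(A) S (period 3, group 16) vs As (period 4, group 15): the stated order agrees with the simple trend.
(B) Ge (period 4, group 14) vs Ba (period 6, group 2): the stated order agrees with the simple trend.
(C) Si (period 3, group 14) vs P (period 3, group 15): the stated order contradicts the simple trend.
The exception is (C): adding an electron to P's half-filled 3p³ is unfavourable, so Si (3p²) has the more exothermic EA.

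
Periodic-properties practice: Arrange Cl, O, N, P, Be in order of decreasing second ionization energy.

O, N, Cl, P, Be

After 1 electron has been removed, what remains? Cl⁺ still has 6 valence electrons; O⁺ still has 5 valence electrons; N⁺ still has 4 valence electrons; P⁺ still has 4 valence electrons; Be⁺ still has 1 valence electron.
All are still removing valence electrons, so compare the +1 ions as you would atoms: IE_2 generally rises across a period (higher Z_eff) and falls down a group (larger shell), subject to the usual subshell exceptions.
Valence configurations: Cl⁺ [Ne]3s²3p⁴, O⁺ [He]2s²2p³, N⁺ [He]2s²2p², P⁺ [Ne]3s²3p², Be⁺ [He]2s¹.
Approximate IE_2 values (kJ/mol): Cl 2298, O 3388, N 2856, P 1907, Be 1757.
Putting it together, IE_2: Be < P < Cl < N < O.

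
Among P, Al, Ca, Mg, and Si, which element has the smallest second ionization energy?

After 1 electron has been removed, what remains? P⁺ still has 4 valence electrons; Al⁺ still has 2 valence electrons; Ca⁺ still has 1 valence electron; Mg⁺ still has 1 valence electron; Si⁺ still has 3 valence electrons.
All are still removing valence electrons, so compare the +1 ions as you would atoms: IE_2 generally rises across a period (higher Z_eff) and falls down a group (larger shell), subject to the usual subshell exceptions.
Valence configurations: P⁺ [Ne]3s²3p², Al⁺ [Ne]3s², Ca⁺ [Ar]4s¹, Mg⁺ [Ne]3s¹, Si⁺ [Ne]3s²3p¹.
Si⁺ loses a lone 3p electron whereas Al⁺ must break into a filled 3s² pair, so IE_2(Al) > IE_2(Si) even though Si has the higher nuclear charge.
The numbers (kJ/mol): P 1907, Al 1817, Ca 1145, Mg 1451, Si 1577.
Hence IE_2: Ca < Mg < Si < Al < P.

Ca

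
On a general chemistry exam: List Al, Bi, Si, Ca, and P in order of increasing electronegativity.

Ca < Al < Si < Bi < P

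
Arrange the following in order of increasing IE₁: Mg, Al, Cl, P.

Mg is in period 3, group 2; Al is in period 3, group 13; P is in period 3, group 15; Cl is in period 3, group 17.
IE₁ increases left→right with effective nuclear charge and decreases top→bottom as the valence shell moves farther out.
All lie in period 3; the across-period trend (first ionization energy increases left to right) applies, with the exception below.
Note the exception: Mg has a higher first ionization energy than Al, contrary to the simple trend — Al's single 3p electron is easier to remove than one from Mg's filled 3s².
For reference (kJ/mol): Mg 738, Al 578, P 1012, Cl 1251.
So from lowest to highest: Al < Mg < P < Cl.

Al, Mg, P, Cl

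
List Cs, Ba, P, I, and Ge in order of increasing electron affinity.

Electron affinity generally becomes more exothermic across a period toward the halogens and less exothermic down a group.
Here both period and group differ, so the two effects have to be weighed against each other.
Cs > Ba: this pair runs against the simple trend — see the exception note.
P > Cs: both effects reinforce here, so P is clearly the higher of the two.
Ge > P: this pair runs against the simple trend — see the exception note.
I > Ge: period and group pull opposite ways; the across-period shift dominates (295 vs 119 kJ/mol).
Note the exception: Cs has a higher electron affinity than Ba, contrary to the simple trend — adding an electron to Ba (ns²) has to open a new, higher-energy np subshell, which is unfavourable.
Note the exception: Ge has a higher electron affinity than P, contrary to the simple trend — adding an electron to P's half-filled np³ subshell costs electron-pairing energy.
For reference (kJ/mol): P 72, Ge 119, I 295, Cs 46, Ba 14.
So from lowest to highest: Ba < Cs < P < Ge < I.

Ba < Cs < P < Ge < I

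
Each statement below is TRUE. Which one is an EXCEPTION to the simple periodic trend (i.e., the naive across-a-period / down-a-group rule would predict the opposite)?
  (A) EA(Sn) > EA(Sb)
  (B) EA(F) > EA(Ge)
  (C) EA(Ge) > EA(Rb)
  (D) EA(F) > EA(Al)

(A)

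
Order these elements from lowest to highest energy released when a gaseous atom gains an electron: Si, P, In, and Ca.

Ca < In < P < Si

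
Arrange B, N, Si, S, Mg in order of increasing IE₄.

Si < S < N < Mg < B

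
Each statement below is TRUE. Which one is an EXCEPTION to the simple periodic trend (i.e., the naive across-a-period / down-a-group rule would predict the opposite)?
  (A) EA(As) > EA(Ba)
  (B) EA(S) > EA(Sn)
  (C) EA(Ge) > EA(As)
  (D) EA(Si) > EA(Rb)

The general trend: electron affinity increases across a period and decreases down a group.
(A) As (period 4, group 15) vs Ba (period 6, group 2): the stated order agrees with the simple trend.
(B) S (period 3, group 16) vs Sn (period 5, group 14): the stated order agrees with the simple trend.
(C) Ge (period 4, group 14) vs As (period 4, group 15): the stated order contradicts the simple trend.
(D) Si (period 3, group 14) vs Rb (period 5, group 1): the stated order agrees with the simple trend.
The exception is (C): adding an electron to As's half-filled 4p³ is unfavourable, so Ge (4p²) has the more exothermic EA.

(C)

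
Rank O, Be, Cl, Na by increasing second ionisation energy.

Consider each +1 ion: O⁺ still has 5 valence electrons; Be⁺ still has 1 valence electron; Cl⁺ still has 6 valence electrons; Na⁺ is the bare [Ne] core.
Pulling an electron out of a noble-gas core costs far more than removing a remaining valence electron, so Na sits at the high end of IE_2.
Valence configurations: O⁺ [He]2s²2p³, Be⁺ [He]2s¹, Cl⁺ [Ne]3s²3p⁴.
Tabulated IE_2 (kJ/mol): O 3388, Be 1757, Cl 2298, Na 4562.
Hence IE_2: Be < Cl < O < Na.

Be < Cl < O < Na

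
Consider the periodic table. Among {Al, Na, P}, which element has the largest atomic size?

Na is in period 3, group 1; Al is in period 3, group 13; P is in period 3, group 15.
Moving right in a period, electrons are added to the same shell under a stronger nuclear pull, so atoms get smaller; moving down, a new shell is opened and atoms get larger.
All lie in period 3, so atomic radius increases right to left.
The largest atomic size among these belongs to Na.

Na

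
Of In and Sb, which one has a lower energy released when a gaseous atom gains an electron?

In

In is in period 5, group 13; Sb is in period 5, group 15.
Atoms with high Z_eff and room in the valence shell (especially the halogens) have the most exothermic electron affinities.
All lie in period 5, so electron affinity increases left to right.
So In has the lower energy released when a gaseous atom gains an electron (In < Sb).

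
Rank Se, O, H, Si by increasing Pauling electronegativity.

Smaller atoms with higher effective nuclear charge are more electronegative.
Neither a single period nor a single group — weigh both effects.
H > Si: period and group pull opposite ways; the down-group shift dominates (2.20 vs 1.90).
Se > H: the two effects oppose for this pair; the across-period effect wins (2.55 vs 2.20).
O > Se: they share group 16; the group trend gives O the larger value.
For reference (Pauling): H 2.20, O 3.44, Si 1.90, Se 2.55.
So from lowest to highest: Si < H < Se < O.

Si, H, Se, O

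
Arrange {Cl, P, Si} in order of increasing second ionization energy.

Si < P < Cl

IE_2 is the cost of taking one more electron from the +1 cation: Cl⁺ still has 6 valence electrons; P⁺ still has 4 valence electrons; Si⁺ still has 3 valence electrons.
All are still removing valence electrons, so compare the +1 ions as you would atoms: IE_2 generally rises across a period (higher Z_eff) and falls down a group (larger shell), subject to the usual subshell exceptions.
Valence configurations: Cl⁺ [Ne]3s²3p⁴, P⁺ [Ne]3s²3p², Si⁺ [Ne]3s²3p¹.
Approximate IE_2 values (kJ/mol): Cl 2298, P 1907, Si 1577.
Hence IE_2: Si < P < Cl.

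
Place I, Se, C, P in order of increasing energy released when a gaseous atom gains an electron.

P, C, Se, I

C is in period 2, group 14; P is in period 3, group 15; Se is in period 4, group 16; I is in period 5, group 17.
Adding an electron releases more energy for atoms nearer the top right (short of the noble gases).
These sit on a diagonal, where the across-period and down-group effects partly cancel.
C > P: period and group pull opposite ways; the down-group shift dominates (122 vs 72 kJ/mol).
Se > C: the two effects oppose for this pair; the across-period effect wins (195 vs 122 kJ/mol).
I > Se: period and group pull opposite ways; the across-period shift dominates (295 vs 195 kJ/mol).
Approximate values (kJ/mol): C 122, P 72, Se 195, I 295.
So from lowest to highest: P < C < Se < I.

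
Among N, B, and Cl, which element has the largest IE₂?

N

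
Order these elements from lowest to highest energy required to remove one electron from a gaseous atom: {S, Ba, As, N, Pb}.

Ba < Pb < As < S < N

N is in period 2, group 15; S is in period 3, group 16; As is in period 4, group 15; Ba is in period 6, group 2; Pb is in period 6, group 14.
Across a period the outer electron is held more tightly (higher IE₁); down a group it sits in a higher shell, more shielded, and comes off more easily.
Neither a single period nor a single group — weigh both effects.
Pb > Ba: both are in period 6; the period trend gives Pb the larger value.
As > Pb: both effects reinforce here, so As is clearly the higher of the two.
S > As: relative to As, both the across-period and down-group shifts push S's first ionization energy up.
N > S: the two effects oppose for this pair; the down-group effect wins (1402 vs 1000 kJ/mol).
Tabulated first ionization energy (kJ/mol): N 1402, S 1000, As 947, Ba 503, Pb 716.
So from lowest to highest: Ba < Pb < As < S < N.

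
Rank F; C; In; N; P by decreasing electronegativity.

C is in period 2, group 14; N is in period 2, group 15; F is in period 2, group 17; P is in period 3, group 15; In is in period 5, group 13.
Electronegativity increases across a period and decreases down a group, tracking effective nuclear charge and atomic size.
These span different periods and groups, so the two trends combine.
P > In: relative to In, both the across-period and down-group shifts push P's electronegativity up.
C > P: period and group pull opposite ways; the down-group shift dominates (2.55 vs 2.19).
N > C: N lies to the right of C in period 2, so the across-period effect alone puts N higher.
F > N: F lies to the right of N in period 2, so the across-period effect alone puts F higher.
For reference (Pauling): C 2.55, N 3.04, F 3.98, P 2.19, In 1.78.
So from highest to lowest: F > N > C > P > In.

F > N > C > P > In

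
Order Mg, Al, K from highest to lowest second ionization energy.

The second ionization energy removes an electron from the +1 ion. For each element: Mg⁺ still has 1 valence electron; Al⁺ still has 2 valence electrons; K⁺ is the bare [Ar] core.
Pulling an electron out of a noble-gas core costs far more than removing a remaining valence electron, so K sits at the high end of IE_2.
Valence configurations: Mg⁺ [Ne]3s¹, Al⁺ [Ne]3s².
The numbers (kJ/mol): Mg 1451, Al 1817, K 3052.
Putting it together, IE_2: Mg < Al < K.

K > Al > Mg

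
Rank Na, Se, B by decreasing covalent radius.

B is in period 2, group 13; Na is in period 3, group 1; Se is in period 4, group 16.
Radius decreases left→right (rising Z_eff, same n) and increases top→bottom (higher n).
These span different periods and groups, so the two trends combine.
Se > B: the two effects oppose for this pair; the down-group effect wins (116 vs 85 pm).
Na > Se: the two effects oppose for this pair; the across-period effect wins (155 vs 116 pm).
Approximate values (pm): B 85, Na 155, Se 116.
So from largest to smallest: Na > Se > B.

Na, Se, B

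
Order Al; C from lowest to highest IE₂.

Al < C

Consider each +1 ion: Al⁺ still has 2 valence electrons; C⁺ still has 3 valence electrons.
All are still removing valence electrons, so compare the +1 ions as you would atoms: IE_2 generally rises across a period (higher Z_eff) and falls down a group (larger shell), subject to the usual subshell exceptions.
Valence configurations: Al⁺ [Ne]3s², C⁺ [He]2s²2p¹.
Tabulated IE_2 (kJ/mol): Al 1817, C 2353.
Putting it together, IE_2: Al < C.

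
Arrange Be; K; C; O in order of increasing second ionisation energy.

Be < C < K < O

Consider each +1 ion: Be⁺ still has 1 valence electron; K⁺ is the bare [Ar] core; C⁺ still has 3 valence electrons; O⁺ still has 5 valence electrons.
Usually core removal costs more than valence removal, but here the competition is close: a tightly held n=2 valence electron can cost more to remove than an n=3 core electron, so the actual values have to decide it.
Valence configurations: Be⁺ [He]2s¹, C⁺ [He]2s²2p¹, O⁺ [He]2s²2p³.
Tabulated IE_2 (kJ/mol): Be 1757, K 3052, C 2353, O 3388.
So the second ionization energies run Be < C < K < O.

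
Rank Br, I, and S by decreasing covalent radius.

I, Br, S

S is in period 3, group 16; Br is in period 4, group 17; I is in period 5, group 17.
Radius decreases left→right (rising Z_eff, same n) and increases top→bottom (higher n).
Here both period and group differ, so the two effects have to be weighed against each other.
Br > S: the two effects oppose for this pair; the down-group effect wins (114 vs 103 pm).
I > Br: they share group 17; the group trend gives I the larger value.
Approximate values (pm): S 103, Br 114, I 133.
So from largest to smallest: I > Br > S.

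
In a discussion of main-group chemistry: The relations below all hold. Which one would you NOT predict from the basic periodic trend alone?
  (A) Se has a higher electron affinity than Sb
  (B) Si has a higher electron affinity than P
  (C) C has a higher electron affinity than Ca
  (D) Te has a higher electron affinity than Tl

The general trend: electron affinity increases across a period and decreases down a group.
(A) Se (period 4, group 16) vs Sb (period 5, group 15): the stated order agrees with the simple trend.
(B) Si (period 3, group 14) vs P (period 3, group 15): the stated order contradicts the simple trend.
(C) C (period 2, group 14) vs Ca (period 4, group 2): the stated order agrees with the simple trend.
(D) Te (period 5, group 16) vs Tl (period 6, group 13): the stated order agrees with the simple trend.
The exception is (B): adding an electron to P's half-filled 3p³ is unfavourable, so Si (3p²) has the more exothermic EA.

(B)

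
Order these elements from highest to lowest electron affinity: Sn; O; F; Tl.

F > O > Sn > Tl

O is in period 2, group 16; F is in period 2, group 17; Sn is in period 5, group 14; Tl is in period 6, group 13.
Electron affinity generally becomes more exothermic across a period toward the halogens and less exothermic down a group.
Here both period and group differ, so the two effects have to be weighed against each other.
Sn > Tl: relative to Tl, both the across-period and down-group shifts push Sn's electron affinity up.
O > Sn: both effects reinforce here, so O is clearly the higher of the two.
F > O: F lies to the right of O in period 2, so the across-period effect alone puts F higher.
Approximate values (kJ/mol): O 141, F 328, Sn 107, Tl 19.
So from highest to lowest: F > O > Sn > Tl.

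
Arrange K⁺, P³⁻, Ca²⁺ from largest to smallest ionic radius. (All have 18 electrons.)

P³⁻ > K⁺ > Ca²⁺

All of these have 18 electrons, so size is governed by nuclear charge alone: the more protons, the stronger the pull on the same electron cloud, and the smaller the ion.
Nuclear charges: Ca²⁺ (Z=20), K⁺ (Z=19), P³⁻ (Z=15).
Largest to smallest: P³⁻ > K⁺ > Ca²⁺.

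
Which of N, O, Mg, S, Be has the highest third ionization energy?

Be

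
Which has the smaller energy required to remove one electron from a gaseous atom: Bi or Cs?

Cs

Cs is in period 6, group 1; Bi is in period 6, group 15.
Removing the outermost electron gets harder across a period and easier down a group.
All lie in period 6, so first ionization energy increases left to right.
So Cs has the smaller energy required to remove one electron from a gaseous atom (Cs < Bi).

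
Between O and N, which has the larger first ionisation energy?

N

N is in period 2, group 15; O is in period 2, group 16.
IE₁ increases left→right with effective nuclear charge and decreases top→bottom as the valence shell moves farther out.
All lie in period 2; the across-period trend (first ionization energy increases left to right) applies, with the exception below.
Note the exception: N has a higher first ionization energy than O, contrary to the simple trend — pairing an electron in O's 2p⁴ costs repulsion energy, so O ionizes more easily than half-filled N (2p³).
For reference (kJ/mol): N 1402, O 1314.
So N has the larger first ionisation energy (N > O).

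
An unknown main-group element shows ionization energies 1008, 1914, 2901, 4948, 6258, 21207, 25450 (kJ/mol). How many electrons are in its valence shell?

5

Look for the largest jump between consecutive ionization energies: IE6/IE5 ≈ 3.4, far larger than any earlier ratio.
That jump marks the point where a core electron is being removed. So the atom has 5 valence electrons.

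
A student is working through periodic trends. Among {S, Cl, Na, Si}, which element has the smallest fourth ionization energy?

The fourth ionization energy removes an electron from the +3 ion. For each element: S³⁺ still has 3 valence electrons; Cl³⁺ still has 4 valence electrons; Na³⁺ is already 2 electrons into the core; Si³⁺ still has 1 valence electron.
Pulling an electron out of a noble-gas core costs far more than removing a remaining valence electron, so Na sits at the high end of IE_4.
Valence configurations: S³⁺ [Ne]3s²3p¹, Cl³⁺ [Ne]3s²3p², Si³⁺ [Ne]3s¹.
Tabulated IE_4 (kJ/mol): S 4556, Cl 5159, Na 9543, Si 4356.
So the fourth ionization energies run Si < S < Cl < Na.

Si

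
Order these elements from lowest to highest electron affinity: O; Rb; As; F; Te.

Rb < As < O < Te < F

O is in period 2, group 16; F is in period 2, group 17; As is in period 4, group 15; Rb is in period 5, group 1; Te is in period 5, group 16.
Adding an electron releases more energy for atoms nearer the top right (short of the noble gases).
Here both period and group differ, so the two effects have to be weighed against each other.
As > Rb: relative to Rb, both the across-period and down-group shifts push As's electron affinity up.
O > As: relative to As, both the across-period and down-group shifts push O's electron affinity up.
Te > O: this pair runs against the simple trend — see the exception note.
F > Te: relative to Te, both the across-period and down-group shifts push F's electron affinity up.
Note the exception: Te has a higher electron affinity than O, contrary to the simple trend — O's compact 2p subshell gives strong electron–electron repulsion on the added electron.
Approximate values (kJ/mol): O 141, F 328, As 78, Rb 47, Te 190.
So from lowest to highest: Rb < As < O < Te < F.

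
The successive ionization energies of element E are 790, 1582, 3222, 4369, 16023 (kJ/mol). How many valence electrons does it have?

Look for the largest jump between consecutive ionization energies: IE5/IE4 ≈ 3.7, far larger than any earlier ratio.
That jump marks the point where a core electron is being removed. So the atom has 4 valence electrons.

4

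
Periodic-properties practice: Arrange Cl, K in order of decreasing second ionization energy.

K > Cl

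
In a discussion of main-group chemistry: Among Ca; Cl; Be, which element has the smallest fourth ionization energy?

Cl

Consider each +3 ion: Ca³⁺ is already 1 electron into the core; Cl³⁺ still has 4 valence electrons; Be³⁺ is already 1 electron into the core.
Breaking into a closed-shell core is much more expensive than removing a leftover valence electron — Ca and Be have the largest IE_4 here.
Approximate IE_4 values (kJ/mol): Ca 6491, Cl 5159, Be 21007.
Hence IE_4: Cl < Ca < Be.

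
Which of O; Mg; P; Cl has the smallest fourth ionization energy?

P

The fourth ionization energy removes an electron from the +3 ion. For each element: O³⁺ still has 3 valence electrons; Mg³⁺ is already 1 electron into the core; P³⁺ still has 2 valence electrons; Cl³⁺ still has 4 valence electrons.
Breaking into a closed-shell core is much more expensive than removing a leftover valence electron — Mg has the largest IE_4 here.
Valence configurations: O³⁺ [He]2s²2p¹, P³⁺ [Ne]3s², Cl³⁺ [Ne]3s²3p².
Approximate IE_4 values (kJ/mol): O 7469, Mg 10543, P 4964, Cl 5159.
Putting it together, IE_4: P < Cl < O < Mg.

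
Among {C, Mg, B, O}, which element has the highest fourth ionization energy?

Consider each +3 ion: C³⁺ still has 1 valence electron; Mg³⁺ is already 1 electron into the core; B³⁺ is the bare [He] core; O³⁺ still has 3 valence electrons.
Pulling an electron out of a noble-gas core costs far more than removing a remaining valence electron, so Mg and B sit at the high end of IE_4.
Valence configurations: C³⁺ [He]2s¹, O³⁺ [He]2s²2p¹.
Tabulated IE_4 (kJ/mol): C 6223, Mg 10543, B 25026, O 7469.
So the fourth ionization energies run C < O < Mg < B.

B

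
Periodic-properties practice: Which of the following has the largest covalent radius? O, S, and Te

Te

O is in period 2, group 16; S is in period 3, group 16; Te is in period 5, group 16.
Moving right in a period, electrons are added to the same shell under a stronger nuclear pull, so atoms get smaller; moving down, a new shell is opened and atoms get larger.
All are in group 16, so atomic radius increases down the group.
The largest covalent radius among these belongs to Te.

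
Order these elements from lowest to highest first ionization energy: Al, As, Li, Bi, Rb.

Rb < Li < Al < Bi < As

Li is in period 2, group 1; Al is in period 3, group 13; As is in period 4, group 15; Rb is in period 5, group 1; Bi is in period 6, group 15.
First ionization energy rises across a period (greater Z_eff holds electrons more tightly) and falls down a group (valence electrons are farther from the nucleus).
Here both period and group differ, so the two effects have to be weighed against each other.
Li > Rb: they share group 1; the group trend gives Li the larger value.
Al > Li: period and group pull opposite ways; the across-period shift dominates (578 vs 520 kJ/mol).
Bi > Al: period and group pull opposite ways; the across-period shift dominates (703 vs 578 kJ/mol).
As > Bi: they share group 15; the group trend gives As the larger value.
For reference (kJ/mol): Li 520, Al 578, As 947, Rb 403, Bi 703.
So from lowest to highest: Rb < Li < Al < Bi < As.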